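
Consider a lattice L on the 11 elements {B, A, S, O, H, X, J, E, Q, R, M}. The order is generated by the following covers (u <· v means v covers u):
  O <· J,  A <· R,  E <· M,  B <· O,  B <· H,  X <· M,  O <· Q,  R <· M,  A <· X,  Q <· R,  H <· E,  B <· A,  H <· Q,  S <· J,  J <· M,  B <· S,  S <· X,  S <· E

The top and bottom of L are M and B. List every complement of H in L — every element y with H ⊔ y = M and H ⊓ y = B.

Need y with H ∨ y = M and H ∧ y = B.
Checking each element gives: J, X.

J, X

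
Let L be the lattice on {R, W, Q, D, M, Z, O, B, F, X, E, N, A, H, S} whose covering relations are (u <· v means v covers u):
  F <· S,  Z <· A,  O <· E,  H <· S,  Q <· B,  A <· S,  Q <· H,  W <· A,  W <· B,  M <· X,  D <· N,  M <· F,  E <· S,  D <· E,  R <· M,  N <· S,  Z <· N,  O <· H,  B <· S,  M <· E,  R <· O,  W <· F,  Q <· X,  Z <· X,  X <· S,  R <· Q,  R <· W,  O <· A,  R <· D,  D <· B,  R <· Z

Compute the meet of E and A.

O

Common lower bounds of {E, A}: O, R.
The greatest among these is O.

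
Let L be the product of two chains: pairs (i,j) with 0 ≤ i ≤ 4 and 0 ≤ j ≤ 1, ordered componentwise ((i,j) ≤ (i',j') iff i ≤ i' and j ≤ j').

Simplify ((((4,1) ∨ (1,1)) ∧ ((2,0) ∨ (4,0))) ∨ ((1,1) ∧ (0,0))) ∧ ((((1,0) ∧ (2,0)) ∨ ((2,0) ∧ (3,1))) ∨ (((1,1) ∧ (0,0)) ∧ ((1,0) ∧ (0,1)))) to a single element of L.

(2,0)

(4,1) ∨ (1,1) = (4,1)
(2,0) ∨ (4,0) = (4,0)
(4,1) ∧ (4,0) = (4,0)
(1,1) ∧ (0,0) = (0,0)
(4,0) ∨ (0,0) = (4,0)
(1,0) ∧ (2,0) = (1,0)
(2,0) ∧ (3,1) = (2,0)
(1,0) ∨ (2,0) = (2,0)
(1,1) ∧ (0,0) = (0,0)
(1,0) ∧ (0,1) = (0,0)
(0,0) ∧ (0,0) = (0,0)
(2,0) ∨ (0,0) = (2,0)
(4,0) ∧ (2,0) = (2,0)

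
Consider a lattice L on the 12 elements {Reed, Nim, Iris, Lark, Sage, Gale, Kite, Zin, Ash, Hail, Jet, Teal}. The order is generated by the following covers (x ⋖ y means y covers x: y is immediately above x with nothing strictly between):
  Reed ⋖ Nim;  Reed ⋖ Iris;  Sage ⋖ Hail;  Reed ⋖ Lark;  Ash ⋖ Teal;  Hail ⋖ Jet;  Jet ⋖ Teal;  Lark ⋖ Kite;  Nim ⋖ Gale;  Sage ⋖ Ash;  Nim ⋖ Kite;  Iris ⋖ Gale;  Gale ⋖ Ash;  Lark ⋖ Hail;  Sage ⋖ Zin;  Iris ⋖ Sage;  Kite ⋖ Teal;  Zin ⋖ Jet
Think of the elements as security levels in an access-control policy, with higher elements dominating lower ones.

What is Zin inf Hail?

Common lower bounds of {Zin, Hail}: Iris, Reed, Sage.
The greatest among these is Sage.

Sage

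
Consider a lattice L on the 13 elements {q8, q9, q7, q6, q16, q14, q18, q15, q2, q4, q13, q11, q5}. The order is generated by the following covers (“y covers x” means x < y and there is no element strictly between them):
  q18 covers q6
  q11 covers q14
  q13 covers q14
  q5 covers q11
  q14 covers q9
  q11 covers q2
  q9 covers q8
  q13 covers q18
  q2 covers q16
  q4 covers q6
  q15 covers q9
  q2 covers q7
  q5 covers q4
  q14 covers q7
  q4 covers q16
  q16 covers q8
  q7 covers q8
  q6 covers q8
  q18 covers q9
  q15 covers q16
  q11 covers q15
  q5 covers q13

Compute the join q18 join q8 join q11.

q5

Common upper bounds of {q18, q8, q11}: q5.
The least among these is q5.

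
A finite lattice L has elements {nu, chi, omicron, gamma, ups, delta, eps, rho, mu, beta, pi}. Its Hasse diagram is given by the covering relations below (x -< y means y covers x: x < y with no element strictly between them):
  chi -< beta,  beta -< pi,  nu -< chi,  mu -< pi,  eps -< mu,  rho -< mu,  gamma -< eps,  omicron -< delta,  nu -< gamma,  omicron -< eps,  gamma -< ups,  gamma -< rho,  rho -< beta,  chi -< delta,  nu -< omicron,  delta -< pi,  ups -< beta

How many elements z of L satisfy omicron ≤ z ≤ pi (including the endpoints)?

The interval [omicron, pi] = {delta, eps, mu, omicron, pi}, which has 5 elements.

5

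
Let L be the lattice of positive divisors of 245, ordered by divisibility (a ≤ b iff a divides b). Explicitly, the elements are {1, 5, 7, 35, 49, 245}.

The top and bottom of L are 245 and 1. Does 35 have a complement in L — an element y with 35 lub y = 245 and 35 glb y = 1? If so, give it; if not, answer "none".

For every candidate y, either 35 ∨ y ≠ 245 or 35 ∧ y ≠ 1; no complement exists.

none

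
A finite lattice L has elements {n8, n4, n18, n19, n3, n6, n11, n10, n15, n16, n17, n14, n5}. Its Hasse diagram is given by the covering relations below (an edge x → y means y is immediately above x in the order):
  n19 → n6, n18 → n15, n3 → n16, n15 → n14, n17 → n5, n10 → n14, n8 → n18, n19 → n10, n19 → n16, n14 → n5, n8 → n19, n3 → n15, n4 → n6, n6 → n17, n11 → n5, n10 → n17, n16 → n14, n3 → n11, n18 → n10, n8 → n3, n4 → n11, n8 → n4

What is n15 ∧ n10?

Common lower bounds of {n15, n10}: n18, n8.
The greatest among these is n18.

n18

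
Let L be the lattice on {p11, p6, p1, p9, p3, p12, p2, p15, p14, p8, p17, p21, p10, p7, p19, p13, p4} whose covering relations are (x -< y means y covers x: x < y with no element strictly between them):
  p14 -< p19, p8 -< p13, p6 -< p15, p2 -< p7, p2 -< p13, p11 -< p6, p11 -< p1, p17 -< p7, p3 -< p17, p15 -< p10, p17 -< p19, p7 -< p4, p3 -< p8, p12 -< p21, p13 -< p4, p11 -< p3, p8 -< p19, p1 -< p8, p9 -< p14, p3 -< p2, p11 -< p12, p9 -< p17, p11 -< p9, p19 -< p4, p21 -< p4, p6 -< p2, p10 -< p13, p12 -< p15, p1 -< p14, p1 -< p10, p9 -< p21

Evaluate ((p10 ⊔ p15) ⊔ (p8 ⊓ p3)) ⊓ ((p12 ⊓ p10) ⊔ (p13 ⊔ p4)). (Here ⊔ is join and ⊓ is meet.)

p13

p10 ∨ p15 = p10
p8 ∧ p3 = p3
p10 ∨ p3 = p13
p12 ∧ p10 = p12
p13 ∨ p4 = p4
p12 ∨ p4 = p4
p13 ∧ p4 = p13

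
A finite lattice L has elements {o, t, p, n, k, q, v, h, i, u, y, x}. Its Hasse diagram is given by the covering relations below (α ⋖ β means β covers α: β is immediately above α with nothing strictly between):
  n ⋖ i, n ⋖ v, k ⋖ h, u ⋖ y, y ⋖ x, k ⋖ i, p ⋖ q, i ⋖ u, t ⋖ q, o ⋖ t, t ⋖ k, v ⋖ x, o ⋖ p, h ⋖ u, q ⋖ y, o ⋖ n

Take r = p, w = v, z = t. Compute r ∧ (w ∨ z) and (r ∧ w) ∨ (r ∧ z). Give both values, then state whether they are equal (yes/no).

w ∨ z = x, so r ∧ (w ∨ z) = p ∧ x = p.
r ∧ w = o and r ∧ z = o, so (r ∧ w) ∨ (r ∧ z) = o ∨ o = o.
Equal: no.

p; o; no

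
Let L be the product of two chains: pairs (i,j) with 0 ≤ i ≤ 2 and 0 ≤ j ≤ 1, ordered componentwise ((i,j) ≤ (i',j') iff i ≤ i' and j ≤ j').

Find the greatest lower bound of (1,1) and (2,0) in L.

In a product of chains, the meet is componentwise min, giving (1,0).

(1,0)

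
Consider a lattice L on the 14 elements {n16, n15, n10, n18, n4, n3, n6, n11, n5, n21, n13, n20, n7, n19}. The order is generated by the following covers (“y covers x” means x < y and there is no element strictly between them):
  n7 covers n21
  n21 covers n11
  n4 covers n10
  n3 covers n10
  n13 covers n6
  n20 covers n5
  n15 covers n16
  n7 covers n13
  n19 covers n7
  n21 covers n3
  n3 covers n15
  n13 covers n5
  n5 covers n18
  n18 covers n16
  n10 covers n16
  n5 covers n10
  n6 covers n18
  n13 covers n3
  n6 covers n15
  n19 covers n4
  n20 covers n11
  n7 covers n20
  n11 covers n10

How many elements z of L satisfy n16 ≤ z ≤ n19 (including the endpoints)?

The interval [n16, n19] = {n10, n11, n13, n15, n16, n18, n19, n20, n21, n3, n4, n5, n6, n7}, which has 14 elements.

14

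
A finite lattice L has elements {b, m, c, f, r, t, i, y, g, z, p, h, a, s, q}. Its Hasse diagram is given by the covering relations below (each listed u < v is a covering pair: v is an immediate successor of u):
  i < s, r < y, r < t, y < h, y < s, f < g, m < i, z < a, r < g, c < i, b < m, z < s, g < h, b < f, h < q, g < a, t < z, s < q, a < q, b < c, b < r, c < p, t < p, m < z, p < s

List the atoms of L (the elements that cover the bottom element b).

c, f, m, r

The atoms are exactly the elements that cover b: c, f, m, r.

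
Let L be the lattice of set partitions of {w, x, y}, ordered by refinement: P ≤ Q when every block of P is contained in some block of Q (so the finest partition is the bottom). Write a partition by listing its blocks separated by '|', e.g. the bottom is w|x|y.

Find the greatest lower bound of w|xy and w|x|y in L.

w|x|y

The meet (common refinement) of w|xy and w|x|y intersects blocks pairwise, giving w|x|y.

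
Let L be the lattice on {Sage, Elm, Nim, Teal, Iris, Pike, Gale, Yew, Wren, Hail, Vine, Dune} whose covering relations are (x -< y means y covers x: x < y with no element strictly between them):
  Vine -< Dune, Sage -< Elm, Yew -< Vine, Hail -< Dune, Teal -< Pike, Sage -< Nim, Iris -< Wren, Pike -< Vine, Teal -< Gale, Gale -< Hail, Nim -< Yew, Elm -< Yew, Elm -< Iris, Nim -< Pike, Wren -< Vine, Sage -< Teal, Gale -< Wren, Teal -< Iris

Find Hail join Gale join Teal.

Hail

Common upper bounds of {Hail, Gale, Teal}: Dune, Hail.
The least among these is Hail.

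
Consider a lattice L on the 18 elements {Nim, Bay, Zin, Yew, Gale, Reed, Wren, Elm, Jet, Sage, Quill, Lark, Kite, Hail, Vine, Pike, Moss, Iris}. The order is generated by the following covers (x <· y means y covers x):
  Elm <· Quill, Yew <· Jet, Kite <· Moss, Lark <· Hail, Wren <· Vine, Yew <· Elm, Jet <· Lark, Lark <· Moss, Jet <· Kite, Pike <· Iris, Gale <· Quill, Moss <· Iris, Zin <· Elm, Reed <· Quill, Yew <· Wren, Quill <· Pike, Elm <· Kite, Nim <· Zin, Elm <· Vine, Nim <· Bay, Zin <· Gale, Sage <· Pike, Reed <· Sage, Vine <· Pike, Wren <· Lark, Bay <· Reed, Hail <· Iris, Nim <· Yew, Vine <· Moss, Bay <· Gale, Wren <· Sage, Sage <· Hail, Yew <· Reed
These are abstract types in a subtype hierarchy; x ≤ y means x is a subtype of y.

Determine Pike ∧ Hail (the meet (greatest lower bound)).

Sage

Common lower bounds of {Pike, Hail}: Bay, Nim, Reed, Sage, Wren, Yew.
The greatest among these is Sage.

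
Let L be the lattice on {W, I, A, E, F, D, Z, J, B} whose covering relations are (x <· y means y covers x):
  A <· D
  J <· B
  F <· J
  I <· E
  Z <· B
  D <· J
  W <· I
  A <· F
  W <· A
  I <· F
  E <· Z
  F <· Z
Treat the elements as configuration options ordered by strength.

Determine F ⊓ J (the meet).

F

Common lower bounds of {F, J}: A, F, I, W.
The greatest among these is F.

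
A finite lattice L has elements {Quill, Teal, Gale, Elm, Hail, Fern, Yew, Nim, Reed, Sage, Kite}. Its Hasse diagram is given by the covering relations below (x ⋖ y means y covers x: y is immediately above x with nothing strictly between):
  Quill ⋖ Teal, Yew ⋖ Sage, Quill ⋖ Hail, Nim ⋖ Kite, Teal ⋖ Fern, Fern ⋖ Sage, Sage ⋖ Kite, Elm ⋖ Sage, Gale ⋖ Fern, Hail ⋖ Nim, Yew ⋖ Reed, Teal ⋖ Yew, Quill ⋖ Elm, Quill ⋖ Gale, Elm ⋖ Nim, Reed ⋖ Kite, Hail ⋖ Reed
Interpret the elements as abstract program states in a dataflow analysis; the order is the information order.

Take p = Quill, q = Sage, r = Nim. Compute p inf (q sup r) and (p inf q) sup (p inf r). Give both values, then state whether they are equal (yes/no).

q sup r = Kite, so p inf (q sup r) = Quill inf Kite = Quill.
p inf q = Quill and p inf r = Quill, so (p inf q) sup (p inf r) = Quill sup Quill = Quill.
Equal: yes.

Quill; Quill; yes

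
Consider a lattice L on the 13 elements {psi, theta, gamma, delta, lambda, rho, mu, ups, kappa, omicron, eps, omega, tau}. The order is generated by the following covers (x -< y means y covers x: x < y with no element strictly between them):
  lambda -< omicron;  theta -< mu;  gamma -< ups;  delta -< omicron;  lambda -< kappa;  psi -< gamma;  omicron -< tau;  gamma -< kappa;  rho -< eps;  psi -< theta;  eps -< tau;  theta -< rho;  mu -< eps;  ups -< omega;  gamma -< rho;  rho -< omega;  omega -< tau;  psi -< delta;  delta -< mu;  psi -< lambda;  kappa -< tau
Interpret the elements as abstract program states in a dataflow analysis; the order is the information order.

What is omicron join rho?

Common upper bounds of {omicron, rho}: tau.
The least among these is tau.

tau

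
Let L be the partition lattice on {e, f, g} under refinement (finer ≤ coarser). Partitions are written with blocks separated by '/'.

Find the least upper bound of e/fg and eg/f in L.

The join of e/fg and eg/f merges any blocks that overlap across the partitions, giving efg.

efg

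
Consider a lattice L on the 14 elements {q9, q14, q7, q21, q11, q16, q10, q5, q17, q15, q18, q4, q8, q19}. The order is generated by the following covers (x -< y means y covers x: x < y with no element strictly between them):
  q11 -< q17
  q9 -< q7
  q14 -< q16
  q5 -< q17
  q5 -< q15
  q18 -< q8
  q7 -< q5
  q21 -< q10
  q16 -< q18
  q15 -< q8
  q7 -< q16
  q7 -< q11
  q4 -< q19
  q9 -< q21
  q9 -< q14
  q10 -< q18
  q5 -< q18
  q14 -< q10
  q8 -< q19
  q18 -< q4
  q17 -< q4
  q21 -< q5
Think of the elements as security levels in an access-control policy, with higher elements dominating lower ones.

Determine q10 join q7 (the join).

Common upper bounds of {q10, q7}: q18, q19, q4, q8.
The least among these is q18.

q18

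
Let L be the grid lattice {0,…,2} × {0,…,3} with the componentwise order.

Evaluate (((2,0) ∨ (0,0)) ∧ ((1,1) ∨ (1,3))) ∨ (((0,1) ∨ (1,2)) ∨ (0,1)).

(1,2)

(2,0) ∨ (0,0) = (2,0)
(1,1) ∨ (1,3) = (1,3)
(2,0) ∧ (1,3) = (1,0)
(0,1) ∨ (1,2) = (1,2)
(1,2) ∨ (0,1) = (1,2)
(1,0) ∨ (1,2) = (1,2)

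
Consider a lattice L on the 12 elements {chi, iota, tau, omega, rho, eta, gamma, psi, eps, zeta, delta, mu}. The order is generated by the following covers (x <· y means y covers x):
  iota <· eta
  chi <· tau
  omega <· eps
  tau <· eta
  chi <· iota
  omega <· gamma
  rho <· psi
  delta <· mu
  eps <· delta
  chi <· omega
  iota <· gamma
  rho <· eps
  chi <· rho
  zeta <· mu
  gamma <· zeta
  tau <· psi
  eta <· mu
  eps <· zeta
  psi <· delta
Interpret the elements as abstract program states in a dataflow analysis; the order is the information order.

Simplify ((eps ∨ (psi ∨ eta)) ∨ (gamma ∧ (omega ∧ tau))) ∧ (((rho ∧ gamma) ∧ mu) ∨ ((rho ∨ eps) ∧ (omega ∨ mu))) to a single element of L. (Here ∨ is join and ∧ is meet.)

psi ∨ eta = mu
eps ∨ mu = mu
omega ∧ tau = chi
gamma ∧ chi = chi
mu ∨ chi = mu
rho ∧ gamma = chi
chi ∧ mu = chi
rho ∨ eps = eps
omega ∨ mu = mu
eps ∧ mu = eps
chi ∨ eps = eps
mu ∧ eps = eps

eps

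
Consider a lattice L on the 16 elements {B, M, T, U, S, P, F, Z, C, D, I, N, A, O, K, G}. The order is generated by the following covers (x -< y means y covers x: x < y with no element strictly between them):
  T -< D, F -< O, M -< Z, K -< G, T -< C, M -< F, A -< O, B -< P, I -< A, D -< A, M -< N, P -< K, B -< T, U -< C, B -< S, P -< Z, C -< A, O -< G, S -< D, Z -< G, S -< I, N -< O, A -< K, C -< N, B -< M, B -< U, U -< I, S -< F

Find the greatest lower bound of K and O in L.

Common lower bounds of {K, O}: A, B, C, D, I, S, T, U.
The greatest among these is A.

A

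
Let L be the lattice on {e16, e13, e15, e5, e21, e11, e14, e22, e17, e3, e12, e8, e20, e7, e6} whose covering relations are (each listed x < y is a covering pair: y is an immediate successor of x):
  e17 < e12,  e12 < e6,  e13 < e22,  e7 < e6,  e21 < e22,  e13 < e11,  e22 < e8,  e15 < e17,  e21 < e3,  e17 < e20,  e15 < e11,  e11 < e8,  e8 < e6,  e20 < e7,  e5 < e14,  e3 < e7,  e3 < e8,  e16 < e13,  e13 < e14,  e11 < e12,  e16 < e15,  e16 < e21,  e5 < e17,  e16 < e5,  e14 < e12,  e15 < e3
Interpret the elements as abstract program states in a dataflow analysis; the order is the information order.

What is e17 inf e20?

Common lower bounds of {e17, e20}: e15, e16, e17, e5.
The greatest among these is e17.

e17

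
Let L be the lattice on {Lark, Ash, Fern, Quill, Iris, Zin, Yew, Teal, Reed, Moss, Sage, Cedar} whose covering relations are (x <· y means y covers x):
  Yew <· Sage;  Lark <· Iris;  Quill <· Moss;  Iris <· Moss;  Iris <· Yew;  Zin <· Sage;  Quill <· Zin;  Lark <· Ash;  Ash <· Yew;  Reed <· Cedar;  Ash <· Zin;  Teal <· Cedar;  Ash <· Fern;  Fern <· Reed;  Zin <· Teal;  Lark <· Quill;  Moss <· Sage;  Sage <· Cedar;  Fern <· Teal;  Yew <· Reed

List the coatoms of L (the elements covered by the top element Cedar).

The coatoms are exactly the elements covered by Cedar: Reed, Sage, Teal.

Reed, Sage, Teal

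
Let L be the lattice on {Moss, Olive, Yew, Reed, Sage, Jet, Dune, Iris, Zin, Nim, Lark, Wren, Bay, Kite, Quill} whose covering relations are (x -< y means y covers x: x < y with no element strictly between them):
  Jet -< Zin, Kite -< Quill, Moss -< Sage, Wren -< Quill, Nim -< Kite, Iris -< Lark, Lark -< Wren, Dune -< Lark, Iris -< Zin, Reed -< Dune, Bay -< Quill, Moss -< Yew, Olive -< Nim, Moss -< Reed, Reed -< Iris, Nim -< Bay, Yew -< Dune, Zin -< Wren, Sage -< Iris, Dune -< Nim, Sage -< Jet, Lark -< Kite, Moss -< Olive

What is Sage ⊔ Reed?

Iris

Common upper bounds of {Sage, Reed}: Iris, Kite, Lark, Quill, Wren, Zin.
The least among these is Iris.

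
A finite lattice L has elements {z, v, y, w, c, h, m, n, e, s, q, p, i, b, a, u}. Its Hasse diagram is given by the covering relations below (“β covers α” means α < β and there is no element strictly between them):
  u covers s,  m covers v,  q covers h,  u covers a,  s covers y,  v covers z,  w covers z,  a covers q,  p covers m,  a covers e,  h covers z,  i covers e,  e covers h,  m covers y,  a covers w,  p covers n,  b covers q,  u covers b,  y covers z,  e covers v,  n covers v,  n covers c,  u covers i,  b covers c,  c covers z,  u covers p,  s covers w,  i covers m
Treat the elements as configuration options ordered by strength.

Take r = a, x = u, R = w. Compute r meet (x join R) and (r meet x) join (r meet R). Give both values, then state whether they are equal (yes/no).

a; a; yes

x join R = u, so r meet (x join R) = a meet u = a.
r meet x = a and r meet R = w, so (r meet x) join (r meet R) = a join w = a.
Equal: yes.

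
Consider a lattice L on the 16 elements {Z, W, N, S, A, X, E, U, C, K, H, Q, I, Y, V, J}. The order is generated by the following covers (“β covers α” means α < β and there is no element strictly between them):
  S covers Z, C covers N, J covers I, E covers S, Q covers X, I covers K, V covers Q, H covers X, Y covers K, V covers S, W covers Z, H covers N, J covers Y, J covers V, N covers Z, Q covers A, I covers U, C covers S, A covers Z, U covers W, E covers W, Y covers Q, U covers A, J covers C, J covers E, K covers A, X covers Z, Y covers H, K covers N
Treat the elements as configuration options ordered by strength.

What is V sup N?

Common upper bounds of {V, N}: J.
The least among these is J.

J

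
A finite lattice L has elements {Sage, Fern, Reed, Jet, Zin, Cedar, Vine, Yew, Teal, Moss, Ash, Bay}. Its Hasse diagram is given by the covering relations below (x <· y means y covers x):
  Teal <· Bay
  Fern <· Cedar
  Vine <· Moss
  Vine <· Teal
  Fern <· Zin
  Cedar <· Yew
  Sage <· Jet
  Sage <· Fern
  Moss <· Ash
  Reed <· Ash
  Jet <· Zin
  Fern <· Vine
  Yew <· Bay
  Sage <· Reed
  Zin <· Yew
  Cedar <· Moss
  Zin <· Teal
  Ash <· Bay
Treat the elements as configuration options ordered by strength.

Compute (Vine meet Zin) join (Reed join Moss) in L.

Ash

Vine ∧ Zin = Fern
Reed ∨ Moss = Ash
Fern ∨ Ash = Ash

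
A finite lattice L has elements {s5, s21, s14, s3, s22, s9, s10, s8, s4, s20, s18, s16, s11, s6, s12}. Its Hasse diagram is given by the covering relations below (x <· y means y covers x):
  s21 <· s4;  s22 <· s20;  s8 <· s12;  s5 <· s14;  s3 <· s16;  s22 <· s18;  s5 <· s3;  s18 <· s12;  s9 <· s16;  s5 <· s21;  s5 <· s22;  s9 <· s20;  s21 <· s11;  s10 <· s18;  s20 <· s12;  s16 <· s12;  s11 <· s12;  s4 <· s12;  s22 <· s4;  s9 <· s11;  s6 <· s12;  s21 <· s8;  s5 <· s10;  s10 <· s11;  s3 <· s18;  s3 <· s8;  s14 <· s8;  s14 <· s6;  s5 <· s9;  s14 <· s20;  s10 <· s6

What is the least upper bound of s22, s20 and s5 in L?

s20

Common upper bounds of {s22, s20, s5}: s12, s20.
The least among these is s20.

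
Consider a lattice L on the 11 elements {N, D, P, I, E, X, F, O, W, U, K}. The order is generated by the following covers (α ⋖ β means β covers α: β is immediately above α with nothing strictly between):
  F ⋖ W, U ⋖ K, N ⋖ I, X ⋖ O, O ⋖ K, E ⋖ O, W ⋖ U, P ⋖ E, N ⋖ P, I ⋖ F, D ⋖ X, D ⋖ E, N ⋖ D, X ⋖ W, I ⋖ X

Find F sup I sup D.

W

Common upper bounds of {F, I, D}: K, U, W.
The least among these is W.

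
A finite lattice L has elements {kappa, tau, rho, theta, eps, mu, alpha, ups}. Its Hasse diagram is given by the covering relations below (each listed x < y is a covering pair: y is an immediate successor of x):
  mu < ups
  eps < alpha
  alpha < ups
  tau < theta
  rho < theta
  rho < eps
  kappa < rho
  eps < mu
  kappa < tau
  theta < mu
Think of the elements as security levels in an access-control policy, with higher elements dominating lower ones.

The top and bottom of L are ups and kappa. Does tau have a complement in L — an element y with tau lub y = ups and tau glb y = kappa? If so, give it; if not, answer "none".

alpha

Need y with tau ∨ y = ups and tau ∧ y = kappa.
Checking each element gives: alpha.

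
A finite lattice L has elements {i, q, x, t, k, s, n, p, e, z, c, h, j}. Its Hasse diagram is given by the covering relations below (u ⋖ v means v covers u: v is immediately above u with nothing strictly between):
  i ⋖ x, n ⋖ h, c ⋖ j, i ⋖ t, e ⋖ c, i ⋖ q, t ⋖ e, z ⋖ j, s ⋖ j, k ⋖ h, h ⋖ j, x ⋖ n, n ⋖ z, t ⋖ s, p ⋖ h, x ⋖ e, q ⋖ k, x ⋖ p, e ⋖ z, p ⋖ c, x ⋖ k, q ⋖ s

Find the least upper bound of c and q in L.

Common upper bounds of {c, q}: j.
The least among these is j.

j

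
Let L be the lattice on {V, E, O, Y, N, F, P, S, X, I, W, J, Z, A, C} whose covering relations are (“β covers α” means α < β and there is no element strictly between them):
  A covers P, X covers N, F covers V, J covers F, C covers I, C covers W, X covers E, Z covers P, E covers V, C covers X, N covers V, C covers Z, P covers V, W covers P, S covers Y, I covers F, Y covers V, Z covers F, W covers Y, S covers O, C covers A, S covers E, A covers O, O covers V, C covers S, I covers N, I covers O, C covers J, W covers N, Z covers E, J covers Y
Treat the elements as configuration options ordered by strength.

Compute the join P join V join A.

Common upper bounds of {P, V, A}: A, C.
The least among these is A.

A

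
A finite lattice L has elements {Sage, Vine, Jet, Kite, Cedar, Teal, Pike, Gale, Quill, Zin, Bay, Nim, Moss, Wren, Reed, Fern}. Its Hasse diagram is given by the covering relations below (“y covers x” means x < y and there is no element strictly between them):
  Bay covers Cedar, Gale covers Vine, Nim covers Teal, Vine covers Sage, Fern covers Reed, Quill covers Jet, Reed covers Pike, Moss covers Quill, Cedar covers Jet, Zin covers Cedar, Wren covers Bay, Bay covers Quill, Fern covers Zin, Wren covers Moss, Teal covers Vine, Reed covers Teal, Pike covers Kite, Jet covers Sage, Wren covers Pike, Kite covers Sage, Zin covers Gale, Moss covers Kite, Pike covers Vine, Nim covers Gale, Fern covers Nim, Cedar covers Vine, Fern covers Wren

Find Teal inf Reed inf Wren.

Vine

Common lower bounds of {Teal, Reed, Wren}: Sage, Vine.
The greatest among these is Vine.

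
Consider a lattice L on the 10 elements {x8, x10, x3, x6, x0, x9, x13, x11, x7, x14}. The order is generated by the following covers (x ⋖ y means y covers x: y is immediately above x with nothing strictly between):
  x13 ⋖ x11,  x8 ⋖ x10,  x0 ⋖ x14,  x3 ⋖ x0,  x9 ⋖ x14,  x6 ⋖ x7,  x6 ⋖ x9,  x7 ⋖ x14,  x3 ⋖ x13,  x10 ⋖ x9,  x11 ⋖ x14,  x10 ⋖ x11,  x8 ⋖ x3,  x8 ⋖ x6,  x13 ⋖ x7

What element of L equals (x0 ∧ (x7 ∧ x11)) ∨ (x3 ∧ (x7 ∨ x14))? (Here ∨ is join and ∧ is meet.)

x3

x7 ∧ x11 = x13
x0 ∧ x13 = x3
x7 ∨ x14 = x14
x3 ∧ x14 = x3
x3 ∨ x3 = x3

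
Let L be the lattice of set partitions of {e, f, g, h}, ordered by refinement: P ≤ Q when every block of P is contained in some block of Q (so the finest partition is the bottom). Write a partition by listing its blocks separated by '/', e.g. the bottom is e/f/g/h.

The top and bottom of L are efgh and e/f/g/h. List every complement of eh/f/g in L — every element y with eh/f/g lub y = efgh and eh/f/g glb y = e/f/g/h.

Need y with eh/f/g ∨ y = efgh and eh/f/g ∧ y = e/f/g/h.
Checking each element gives: e/fgh, ef/gh, efg/h, eg/fh.

e/fgh, ef/gh, efg/h, eg/fh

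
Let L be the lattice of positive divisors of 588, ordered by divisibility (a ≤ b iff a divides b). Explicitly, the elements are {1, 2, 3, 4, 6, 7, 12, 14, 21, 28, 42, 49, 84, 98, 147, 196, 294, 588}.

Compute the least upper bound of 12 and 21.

84

Common upper bounds of {12, 21}: 588, 84.
The least among these is 84.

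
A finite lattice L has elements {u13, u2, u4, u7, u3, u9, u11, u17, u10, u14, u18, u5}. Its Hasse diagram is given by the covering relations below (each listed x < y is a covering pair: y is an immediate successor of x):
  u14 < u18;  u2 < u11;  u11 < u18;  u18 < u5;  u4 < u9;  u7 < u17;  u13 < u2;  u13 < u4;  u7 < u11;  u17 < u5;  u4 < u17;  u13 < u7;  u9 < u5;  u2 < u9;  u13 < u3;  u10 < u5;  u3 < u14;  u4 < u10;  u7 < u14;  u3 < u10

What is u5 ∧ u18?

u18

Common lower bounds of {u5, u18}: u11, u13, u14, u18, u2, u3, u7.
The greatest among these is u18.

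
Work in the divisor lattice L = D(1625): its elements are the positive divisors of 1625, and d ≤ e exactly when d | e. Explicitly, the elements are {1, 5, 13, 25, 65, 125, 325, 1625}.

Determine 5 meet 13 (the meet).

1

In the divisibility order, the meet is the greatest common divisor: gcd(5, 13) = 1.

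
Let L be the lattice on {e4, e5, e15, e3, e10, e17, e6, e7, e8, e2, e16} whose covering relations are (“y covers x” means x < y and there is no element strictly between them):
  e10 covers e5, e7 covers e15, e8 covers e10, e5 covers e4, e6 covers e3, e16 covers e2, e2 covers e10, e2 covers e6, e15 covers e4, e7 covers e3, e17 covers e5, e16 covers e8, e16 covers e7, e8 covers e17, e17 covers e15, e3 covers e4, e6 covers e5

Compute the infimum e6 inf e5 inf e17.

e5

Common lower bounds of {e6, e5, e17}: e4, e5.
The greatest among these is e5.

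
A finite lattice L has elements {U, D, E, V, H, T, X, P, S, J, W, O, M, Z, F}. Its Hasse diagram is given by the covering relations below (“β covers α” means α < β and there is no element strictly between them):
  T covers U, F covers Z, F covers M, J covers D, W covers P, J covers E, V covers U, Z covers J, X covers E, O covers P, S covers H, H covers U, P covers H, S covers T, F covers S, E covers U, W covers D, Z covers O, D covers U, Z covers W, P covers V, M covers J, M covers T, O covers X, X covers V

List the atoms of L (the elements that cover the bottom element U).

The atoms are exactly the elements that cover U: D, E, H, T, V.

D, E, H, T, V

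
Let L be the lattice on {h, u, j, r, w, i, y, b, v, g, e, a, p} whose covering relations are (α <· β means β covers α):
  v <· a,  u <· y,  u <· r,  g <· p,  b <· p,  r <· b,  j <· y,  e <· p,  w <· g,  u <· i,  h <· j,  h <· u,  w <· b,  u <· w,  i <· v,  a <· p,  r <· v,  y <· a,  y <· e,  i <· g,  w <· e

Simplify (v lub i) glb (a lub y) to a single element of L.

v

v ∨ i = v
a ∨ y = a
v ∧ a = v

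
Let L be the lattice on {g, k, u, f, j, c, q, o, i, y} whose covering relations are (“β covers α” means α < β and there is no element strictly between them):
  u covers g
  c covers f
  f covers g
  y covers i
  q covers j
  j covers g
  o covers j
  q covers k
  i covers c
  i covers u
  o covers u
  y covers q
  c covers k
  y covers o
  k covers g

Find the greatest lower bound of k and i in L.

k

Common lower bounds of {k, i}: g, k.
The greatest among these is k.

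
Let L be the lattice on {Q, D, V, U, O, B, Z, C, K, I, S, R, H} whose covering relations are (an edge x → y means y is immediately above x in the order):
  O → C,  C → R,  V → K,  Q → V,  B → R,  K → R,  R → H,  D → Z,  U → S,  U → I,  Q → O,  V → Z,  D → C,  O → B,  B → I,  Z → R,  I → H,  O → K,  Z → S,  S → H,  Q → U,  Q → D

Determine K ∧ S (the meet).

V

Common lower bounds of {K, S}: Q, V.
The greatest among these is V.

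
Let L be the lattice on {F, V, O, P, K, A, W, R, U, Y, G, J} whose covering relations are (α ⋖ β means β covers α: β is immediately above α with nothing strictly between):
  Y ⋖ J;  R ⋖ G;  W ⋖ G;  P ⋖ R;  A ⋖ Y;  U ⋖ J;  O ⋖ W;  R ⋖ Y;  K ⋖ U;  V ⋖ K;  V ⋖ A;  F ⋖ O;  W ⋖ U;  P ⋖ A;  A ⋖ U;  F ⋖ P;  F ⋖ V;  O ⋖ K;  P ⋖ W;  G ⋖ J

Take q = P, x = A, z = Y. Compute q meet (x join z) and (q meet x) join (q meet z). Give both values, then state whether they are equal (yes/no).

P; P; yes

x join z = Y, so q meet (x join z) = P meet Y = P.
q meet x = P and q meet z = P, so (q meet x) join (q meet z) = P join P = P.
Equal: yes.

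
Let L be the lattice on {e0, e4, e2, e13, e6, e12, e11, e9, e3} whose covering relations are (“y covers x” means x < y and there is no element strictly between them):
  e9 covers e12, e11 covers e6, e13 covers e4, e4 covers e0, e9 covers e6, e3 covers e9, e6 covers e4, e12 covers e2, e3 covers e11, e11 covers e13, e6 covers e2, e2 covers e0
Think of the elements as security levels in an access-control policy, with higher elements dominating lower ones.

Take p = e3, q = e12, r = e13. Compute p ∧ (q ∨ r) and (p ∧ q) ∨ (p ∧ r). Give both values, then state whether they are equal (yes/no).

q ∨ r = e3, so p ∧ (q ∨ r) = e3 ∧ e3 = e3.
p ∧ q = e12 and p ∧ r = e13, so (p ∧ q) ∨ (p ∧ r) = e12 ∨ e13 = e3.
Equal: yes.

e3; e3; yes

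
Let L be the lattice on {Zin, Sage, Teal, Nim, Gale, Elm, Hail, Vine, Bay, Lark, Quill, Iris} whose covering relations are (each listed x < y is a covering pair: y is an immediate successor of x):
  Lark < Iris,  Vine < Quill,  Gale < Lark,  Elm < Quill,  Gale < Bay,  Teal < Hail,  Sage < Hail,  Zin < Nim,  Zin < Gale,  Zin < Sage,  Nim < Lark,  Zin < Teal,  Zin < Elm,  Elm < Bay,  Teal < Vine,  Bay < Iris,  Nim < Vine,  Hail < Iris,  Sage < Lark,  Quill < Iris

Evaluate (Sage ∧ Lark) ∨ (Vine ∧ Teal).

Hail

Sage ∧ Lark = Sage
Vine ∧ Teal = Teal
Sage ∨ Teal = Hail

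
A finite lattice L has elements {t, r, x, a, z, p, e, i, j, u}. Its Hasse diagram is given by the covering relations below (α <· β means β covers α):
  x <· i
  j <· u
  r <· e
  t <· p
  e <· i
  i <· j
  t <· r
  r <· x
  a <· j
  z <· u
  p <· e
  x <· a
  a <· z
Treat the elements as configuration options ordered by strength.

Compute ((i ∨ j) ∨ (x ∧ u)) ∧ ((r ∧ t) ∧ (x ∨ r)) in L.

i ∨ j = j
x ∧ u = x
j ∨ x = j
r ∧ t = t
x ∨ r = x
t ∧ x = t
j ∧ t = t

t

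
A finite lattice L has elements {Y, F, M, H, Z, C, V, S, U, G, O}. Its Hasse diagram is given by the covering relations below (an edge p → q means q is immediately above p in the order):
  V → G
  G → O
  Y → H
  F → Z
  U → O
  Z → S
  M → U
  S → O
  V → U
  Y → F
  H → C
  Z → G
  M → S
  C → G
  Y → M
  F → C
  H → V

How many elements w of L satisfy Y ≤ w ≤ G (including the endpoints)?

The interval [Y, G] = {C, F, G, H, V, Y, Z}, which has 7 elements.

7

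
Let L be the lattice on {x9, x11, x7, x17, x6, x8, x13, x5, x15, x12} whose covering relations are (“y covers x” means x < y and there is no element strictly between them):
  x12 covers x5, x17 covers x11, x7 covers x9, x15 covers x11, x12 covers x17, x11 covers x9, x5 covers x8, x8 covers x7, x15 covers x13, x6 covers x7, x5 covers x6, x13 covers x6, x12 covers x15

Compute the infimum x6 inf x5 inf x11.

Common lower bounds of {x6, x5, x11}: x9.
The greatest among these is x9.

x9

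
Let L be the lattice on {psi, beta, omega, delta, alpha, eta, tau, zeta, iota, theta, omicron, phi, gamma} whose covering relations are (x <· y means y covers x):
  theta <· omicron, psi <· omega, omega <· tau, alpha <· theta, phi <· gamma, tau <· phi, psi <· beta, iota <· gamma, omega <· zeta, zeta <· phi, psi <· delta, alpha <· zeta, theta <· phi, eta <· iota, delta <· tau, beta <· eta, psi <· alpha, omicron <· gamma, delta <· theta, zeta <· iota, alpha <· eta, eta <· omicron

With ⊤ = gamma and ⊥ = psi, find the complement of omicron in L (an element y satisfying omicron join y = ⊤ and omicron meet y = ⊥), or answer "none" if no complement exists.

omega

Need y with omicron ∨ y = gamma and omicron ∧ y = psi.
Checking each element gives: omega.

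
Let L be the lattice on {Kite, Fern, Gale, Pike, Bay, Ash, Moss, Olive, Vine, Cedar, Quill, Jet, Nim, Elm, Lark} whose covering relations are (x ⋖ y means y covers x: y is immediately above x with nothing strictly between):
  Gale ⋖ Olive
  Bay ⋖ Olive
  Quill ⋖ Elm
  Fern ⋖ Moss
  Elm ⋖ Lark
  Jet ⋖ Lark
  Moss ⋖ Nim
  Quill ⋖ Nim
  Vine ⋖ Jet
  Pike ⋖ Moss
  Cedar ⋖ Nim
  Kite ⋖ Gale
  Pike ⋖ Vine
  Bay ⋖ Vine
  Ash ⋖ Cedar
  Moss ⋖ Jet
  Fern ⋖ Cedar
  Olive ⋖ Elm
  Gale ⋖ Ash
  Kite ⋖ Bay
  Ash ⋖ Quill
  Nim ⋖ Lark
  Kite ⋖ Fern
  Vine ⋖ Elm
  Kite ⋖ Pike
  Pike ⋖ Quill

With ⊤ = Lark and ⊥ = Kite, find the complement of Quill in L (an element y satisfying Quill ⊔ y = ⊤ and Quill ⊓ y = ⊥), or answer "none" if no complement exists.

For every candidate y, either Quill ∨ y ≠ Lark or Quill ∧ y ≠ Kite; no complement exists.

none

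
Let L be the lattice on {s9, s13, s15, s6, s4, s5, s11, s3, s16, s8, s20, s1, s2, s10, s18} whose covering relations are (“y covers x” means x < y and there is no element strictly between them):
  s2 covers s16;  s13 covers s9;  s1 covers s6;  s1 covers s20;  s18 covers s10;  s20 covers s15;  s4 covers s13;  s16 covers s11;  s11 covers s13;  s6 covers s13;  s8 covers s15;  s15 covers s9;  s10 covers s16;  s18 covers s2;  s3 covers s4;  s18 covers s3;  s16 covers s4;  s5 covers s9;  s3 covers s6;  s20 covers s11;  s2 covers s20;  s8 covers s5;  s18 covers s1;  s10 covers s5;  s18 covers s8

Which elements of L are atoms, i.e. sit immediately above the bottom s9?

The atoms are exactly the elements that cover s9: s13, s15, s5.

s13, s15, s5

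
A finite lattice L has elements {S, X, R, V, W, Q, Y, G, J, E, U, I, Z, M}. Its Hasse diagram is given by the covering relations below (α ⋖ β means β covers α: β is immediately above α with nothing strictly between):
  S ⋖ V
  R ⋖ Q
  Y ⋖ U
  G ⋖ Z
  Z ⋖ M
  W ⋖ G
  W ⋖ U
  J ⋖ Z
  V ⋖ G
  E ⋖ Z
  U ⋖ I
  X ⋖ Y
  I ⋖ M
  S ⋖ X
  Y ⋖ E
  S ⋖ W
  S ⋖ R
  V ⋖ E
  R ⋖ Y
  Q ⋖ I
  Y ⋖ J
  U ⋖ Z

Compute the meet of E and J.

Common lower bounds of {E, J}: R, S, X, Y.
The greatest among these is Y.

Y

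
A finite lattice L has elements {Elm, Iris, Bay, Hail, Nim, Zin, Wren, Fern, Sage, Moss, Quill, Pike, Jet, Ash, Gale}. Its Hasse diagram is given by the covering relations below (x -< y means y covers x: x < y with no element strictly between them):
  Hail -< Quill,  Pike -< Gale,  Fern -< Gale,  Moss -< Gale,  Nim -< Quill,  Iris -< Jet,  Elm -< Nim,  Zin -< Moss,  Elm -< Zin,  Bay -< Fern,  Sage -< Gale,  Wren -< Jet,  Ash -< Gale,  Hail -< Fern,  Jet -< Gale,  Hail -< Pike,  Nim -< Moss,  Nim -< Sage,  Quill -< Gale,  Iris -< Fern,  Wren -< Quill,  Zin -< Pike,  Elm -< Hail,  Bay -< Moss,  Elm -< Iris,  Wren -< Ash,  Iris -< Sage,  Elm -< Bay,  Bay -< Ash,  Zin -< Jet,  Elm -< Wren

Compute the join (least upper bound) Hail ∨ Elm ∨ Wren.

Quill

Common upper bounds of {Hail, Elm, Wren}: Gale, Quill.
The least among these is Quill.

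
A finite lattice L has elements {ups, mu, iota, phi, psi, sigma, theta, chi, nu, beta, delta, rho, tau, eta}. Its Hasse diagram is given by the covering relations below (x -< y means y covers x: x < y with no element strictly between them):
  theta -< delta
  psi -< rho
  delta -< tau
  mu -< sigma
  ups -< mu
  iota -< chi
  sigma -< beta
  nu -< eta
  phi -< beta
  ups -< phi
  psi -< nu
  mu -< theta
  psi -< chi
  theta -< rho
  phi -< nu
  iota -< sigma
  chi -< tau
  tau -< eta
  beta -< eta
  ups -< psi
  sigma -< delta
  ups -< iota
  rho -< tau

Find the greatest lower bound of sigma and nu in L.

Common lower bounds of {sigma, nu}: ups.
The greatest among these is ups.

ups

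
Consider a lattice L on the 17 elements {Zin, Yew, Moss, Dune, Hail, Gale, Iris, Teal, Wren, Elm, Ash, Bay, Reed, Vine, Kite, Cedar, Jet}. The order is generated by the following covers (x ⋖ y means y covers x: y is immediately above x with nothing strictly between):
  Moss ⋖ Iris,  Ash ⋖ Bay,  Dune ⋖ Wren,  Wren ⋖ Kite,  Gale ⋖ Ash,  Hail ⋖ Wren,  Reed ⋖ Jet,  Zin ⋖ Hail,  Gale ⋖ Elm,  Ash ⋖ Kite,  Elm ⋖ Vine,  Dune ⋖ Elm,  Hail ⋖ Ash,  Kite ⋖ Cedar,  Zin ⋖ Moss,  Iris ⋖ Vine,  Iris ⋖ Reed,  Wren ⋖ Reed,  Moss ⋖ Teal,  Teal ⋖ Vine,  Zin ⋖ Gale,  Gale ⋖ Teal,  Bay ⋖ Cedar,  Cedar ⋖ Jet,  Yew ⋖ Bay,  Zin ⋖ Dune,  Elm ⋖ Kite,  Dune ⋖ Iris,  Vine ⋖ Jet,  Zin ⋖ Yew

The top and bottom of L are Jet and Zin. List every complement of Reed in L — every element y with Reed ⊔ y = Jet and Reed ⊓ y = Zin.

Need y with Reed ∨ y = Jet and Reed ∧ y = Zin.
Checking each element gives: Gale, Yew.

Gale, Yew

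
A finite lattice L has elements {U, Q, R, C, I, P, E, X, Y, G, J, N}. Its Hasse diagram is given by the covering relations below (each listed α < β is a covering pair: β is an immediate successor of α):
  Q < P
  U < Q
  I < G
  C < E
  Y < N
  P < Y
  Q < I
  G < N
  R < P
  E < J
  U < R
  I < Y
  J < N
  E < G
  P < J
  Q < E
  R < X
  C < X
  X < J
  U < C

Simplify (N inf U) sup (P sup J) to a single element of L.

J

N ∧ U = U
P ∨ J = J
U ∨ J = J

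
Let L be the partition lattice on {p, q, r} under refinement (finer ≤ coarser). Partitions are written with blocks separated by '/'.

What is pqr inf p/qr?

The meet (common refinement) of pqr and p/qr intersects blocks pairwise, giving p/qr.

p/qr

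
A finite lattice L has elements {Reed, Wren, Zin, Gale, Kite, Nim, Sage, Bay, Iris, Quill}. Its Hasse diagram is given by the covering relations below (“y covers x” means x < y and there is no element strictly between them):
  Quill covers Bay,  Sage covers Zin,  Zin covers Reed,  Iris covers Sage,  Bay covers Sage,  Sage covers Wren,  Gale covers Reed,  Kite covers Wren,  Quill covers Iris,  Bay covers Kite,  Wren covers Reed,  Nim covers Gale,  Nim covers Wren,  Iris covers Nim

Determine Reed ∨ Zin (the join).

Common upper bounds of {Reed, Zin}: Bay, Iris, Quill, Sage, Zin.
The least among these is Zin.

Zin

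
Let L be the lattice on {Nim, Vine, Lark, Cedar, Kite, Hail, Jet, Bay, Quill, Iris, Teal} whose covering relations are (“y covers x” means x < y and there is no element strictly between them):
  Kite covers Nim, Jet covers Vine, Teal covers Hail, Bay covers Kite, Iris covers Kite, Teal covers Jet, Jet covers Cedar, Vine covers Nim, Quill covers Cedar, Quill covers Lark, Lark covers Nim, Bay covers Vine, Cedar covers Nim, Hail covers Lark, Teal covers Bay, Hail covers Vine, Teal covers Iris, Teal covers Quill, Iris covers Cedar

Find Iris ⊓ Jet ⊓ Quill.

Common lower bounds of {Iris, Jet, Quill}: Cedar, Nim.
The greatest among these is Cedar.

Cedar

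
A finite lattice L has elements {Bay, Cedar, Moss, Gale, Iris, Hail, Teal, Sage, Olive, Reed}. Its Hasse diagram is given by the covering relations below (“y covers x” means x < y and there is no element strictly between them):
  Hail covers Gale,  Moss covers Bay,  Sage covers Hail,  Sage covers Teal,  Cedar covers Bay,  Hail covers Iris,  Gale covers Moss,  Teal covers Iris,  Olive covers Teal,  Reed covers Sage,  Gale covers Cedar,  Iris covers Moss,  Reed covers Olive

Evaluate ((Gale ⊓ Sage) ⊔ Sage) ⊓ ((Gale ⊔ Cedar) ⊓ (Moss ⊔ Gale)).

Gale ∧ Sage = Gale
Gale ∨ Sage = Sage
Gale ∨ Cedar = Gale
Moss ∨ Gale = Gale
Gale ∧ Gale = Gale
Sage ∧ Gale = Gale

Gale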